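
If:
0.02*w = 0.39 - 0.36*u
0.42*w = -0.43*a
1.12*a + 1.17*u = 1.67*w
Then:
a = -0.44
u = 1.06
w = 0.45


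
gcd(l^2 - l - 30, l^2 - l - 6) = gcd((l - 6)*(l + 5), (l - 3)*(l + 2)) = 1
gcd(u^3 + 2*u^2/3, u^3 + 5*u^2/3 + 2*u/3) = u^2 + 2*u/3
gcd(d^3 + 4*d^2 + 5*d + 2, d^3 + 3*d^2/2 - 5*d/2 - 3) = d^2 + 3*d + 2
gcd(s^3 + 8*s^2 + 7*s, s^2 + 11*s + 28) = s + 7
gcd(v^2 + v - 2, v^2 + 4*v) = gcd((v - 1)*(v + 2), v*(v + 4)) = 1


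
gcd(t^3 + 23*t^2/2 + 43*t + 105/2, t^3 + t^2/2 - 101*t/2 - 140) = t^2 + 17*t/2 + 35/2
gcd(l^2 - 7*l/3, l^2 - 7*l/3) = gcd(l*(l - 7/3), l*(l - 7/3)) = l^2 - 7*l/3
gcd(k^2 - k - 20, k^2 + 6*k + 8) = k + 4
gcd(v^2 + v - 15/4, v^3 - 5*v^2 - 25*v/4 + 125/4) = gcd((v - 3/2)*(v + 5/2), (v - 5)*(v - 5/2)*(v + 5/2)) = v + 5/2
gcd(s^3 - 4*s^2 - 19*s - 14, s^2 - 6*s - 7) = s^2 - 6*s - 7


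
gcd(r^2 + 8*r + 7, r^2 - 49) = r + 7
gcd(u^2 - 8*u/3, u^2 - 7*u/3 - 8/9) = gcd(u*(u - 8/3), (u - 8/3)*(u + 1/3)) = u - 8/3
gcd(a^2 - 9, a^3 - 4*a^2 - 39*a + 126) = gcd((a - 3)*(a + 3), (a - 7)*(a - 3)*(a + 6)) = a - 3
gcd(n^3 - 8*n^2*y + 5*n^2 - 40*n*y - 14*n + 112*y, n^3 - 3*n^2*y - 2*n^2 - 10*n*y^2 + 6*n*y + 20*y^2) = n - 2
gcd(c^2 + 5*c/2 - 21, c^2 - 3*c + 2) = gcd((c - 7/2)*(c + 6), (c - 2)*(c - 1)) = 1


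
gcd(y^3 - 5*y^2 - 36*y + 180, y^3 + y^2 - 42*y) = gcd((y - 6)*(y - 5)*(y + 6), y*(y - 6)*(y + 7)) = y - 6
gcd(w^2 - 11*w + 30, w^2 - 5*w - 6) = w - 6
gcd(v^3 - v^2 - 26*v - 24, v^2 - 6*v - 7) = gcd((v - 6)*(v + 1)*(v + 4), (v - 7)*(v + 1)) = v + 1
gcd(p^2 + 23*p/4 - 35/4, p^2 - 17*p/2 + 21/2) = 1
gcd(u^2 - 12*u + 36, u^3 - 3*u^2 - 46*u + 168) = u - 6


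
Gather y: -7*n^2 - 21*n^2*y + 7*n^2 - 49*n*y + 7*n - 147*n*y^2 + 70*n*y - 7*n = -147*n*y^2 + y*(-21*n^2 + 21*n)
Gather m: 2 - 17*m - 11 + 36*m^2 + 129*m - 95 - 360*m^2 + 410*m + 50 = -324*m^2 + 522*m - 54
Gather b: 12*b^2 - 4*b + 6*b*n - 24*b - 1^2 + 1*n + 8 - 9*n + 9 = 12*b^2 + b*(6*n - 28) - 8*n + 16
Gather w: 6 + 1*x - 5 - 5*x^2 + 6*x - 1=-5*x^2 + 7*x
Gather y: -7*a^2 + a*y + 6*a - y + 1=-7*a^2 + 6*a + y*(a - 1) + 1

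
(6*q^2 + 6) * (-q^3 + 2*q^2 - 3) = -6*q^5 + 12*q^4 - 6*q^3 - 6*q^2 - 18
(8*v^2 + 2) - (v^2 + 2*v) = 7*v^2 - 2*v + 2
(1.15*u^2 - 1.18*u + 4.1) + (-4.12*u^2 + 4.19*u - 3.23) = -2.97*u^2 + 3.01*u + 0.87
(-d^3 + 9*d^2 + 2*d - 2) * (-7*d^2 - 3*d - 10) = 7*d^5 - 60*d^4 - 31*d^3 - 82*d^2 - 14*d + 20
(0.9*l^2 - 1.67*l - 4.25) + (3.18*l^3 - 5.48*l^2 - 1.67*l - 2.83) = 3.18*l^3 - 4.58*l^2 - 3.34*l - 7.08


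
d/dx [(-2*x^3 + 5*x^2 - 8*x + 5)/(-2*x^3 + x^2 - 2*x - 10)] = 2*(4*x^4 - 12*x^3 + 44*x^2 - 55*x + 45)/(4*x^6 - 4*x^5 + 9*x^4 + 36*x^3 - 16*x^2 + 40*x + 100)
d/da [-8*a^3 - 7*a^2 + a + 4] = -24*a^2 - 14*a + 1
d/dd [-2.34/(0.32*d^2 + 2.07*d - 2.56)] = (1.4976*d + 4.8438)/(0.32*d^2 + 2.07*d - 2.56)^2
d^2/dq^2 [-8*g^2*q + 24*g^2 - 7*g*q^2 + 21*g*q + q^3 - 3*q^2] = -14*g + 6*q - 6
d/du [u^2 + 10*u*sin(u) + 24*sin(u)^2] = 10*u*cos(u) + 2*u + 10*sin(u) + 24*sin(2*u)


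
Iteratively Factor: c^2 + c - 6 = (c - 2)*(c + 3)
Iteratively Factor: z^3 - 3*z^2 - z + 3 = (z - 3)*(z^2 - 1) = (z - 3)*(z - 1)*(z + 1)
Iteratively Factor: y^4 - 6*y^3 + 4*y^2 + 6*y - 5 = (y - 1)*(y^3 - 5*y^2 - y + 5) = (y - 1)^2*(y^2 - 4*y - 5) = (y - 1)^2*(y + 1)*(y - 5)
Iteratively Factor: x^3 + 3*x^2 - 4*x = (x)*(x^2 + 3*x - 4) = x*(x + 4)*(x - 1)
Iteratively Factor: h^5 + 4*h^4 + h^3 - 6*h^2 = (h)*(h^4 + 4*h^3 + h^2 - 6*h) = h^2*(h^3 + 4*h^2 + h - 6) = h^2*(h - 1)*(h^2 + 5*h + 6) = h^2*(h - 1)*(h + 3)*(h + 2)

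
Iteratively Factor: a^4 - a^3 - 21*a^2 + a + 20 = (a + 1)*(a^3 - 2*a^2 - 19*a + 20) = (a - 1)*(a + 1)*(a^2 - a - 20) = (a - 1)*(a + 1)*(a + 4)*(a - 5)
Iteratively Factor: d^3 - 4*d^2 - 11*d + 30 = (d - 5)*(d^2 + d - 6) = (d - 5)*(d - 2)*(d + 3)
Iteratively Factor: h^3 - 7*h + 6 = (h + 3)*(h^2 - 3*h + 2) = (h - 1)*(h + 3)*(h - 2)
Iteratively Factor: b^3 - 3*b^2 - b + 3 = (b - 1)*(b^2 - 2*b - 3) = (b - 1)*(b + 1)*(b - 3)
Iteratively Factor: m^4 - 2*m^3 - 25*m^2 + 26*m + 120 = (m + 4)*(m^3 - 6*m^2 - m + 30) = (m - 5)*(m + 4)*(m^2 - m - 6) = (m - 5)*(m - 3)*(m + 4)*(m + 2)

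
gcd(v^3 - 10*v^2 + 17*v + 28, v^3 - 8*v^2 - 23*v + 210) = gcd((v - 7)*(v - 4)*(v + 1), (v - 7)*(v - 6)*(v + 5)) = v - 7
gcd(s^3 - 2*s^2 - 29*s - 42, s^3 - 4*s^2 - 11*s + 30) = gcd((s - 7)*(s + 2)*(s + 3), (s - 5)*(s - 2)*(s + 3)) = s + 3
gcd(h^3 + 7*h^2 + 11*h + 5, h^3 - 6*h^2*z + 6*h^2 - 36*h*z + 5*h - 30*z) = h^2 + 6*h + 5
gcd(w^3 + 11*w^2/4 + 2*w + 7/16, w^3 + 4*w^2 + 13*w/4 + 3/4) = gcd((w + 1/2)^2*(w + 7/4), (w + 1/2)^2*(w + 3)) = w^2 + w + 1/4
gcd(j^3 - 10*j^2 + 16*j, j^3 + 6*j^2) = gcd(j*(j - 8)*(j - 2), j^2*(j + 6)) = j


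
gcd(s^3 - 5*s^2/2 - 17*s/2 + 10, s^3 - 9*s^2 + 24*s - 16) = s^2 - 5*s + 4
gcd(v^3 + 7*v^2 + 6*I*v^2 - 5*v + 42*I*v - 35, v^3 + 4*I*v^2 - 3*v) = v + I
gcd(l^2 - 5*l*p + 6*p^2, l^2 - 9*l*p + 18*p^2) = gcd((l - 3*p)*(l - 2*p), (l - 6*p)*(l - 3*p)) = -l + 3*p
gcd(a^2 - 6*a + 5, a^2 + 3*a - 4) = a - 1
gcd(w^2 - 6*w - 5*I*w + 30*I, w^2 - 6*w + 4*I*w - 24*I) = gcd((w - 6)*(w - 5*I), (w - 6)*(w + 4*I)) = w - 6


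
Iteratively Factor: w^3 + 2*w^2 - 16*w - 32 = (w + 4)*(w^2 - 2*w - 8) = (w + 2)*(w + 4)*(w - 4)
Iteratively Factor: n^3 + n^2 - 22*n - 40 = (n - 5)*(n^2 + 6*n + 8) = (n - 5)*(n + 2)*(n + 4)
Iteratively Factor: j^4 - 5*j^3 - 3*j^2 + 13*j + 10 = (j + 1)*(j^3 - 6*j^2 + 3*j + 10) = (j + 1)^2*(j^2 - 7*j + 10) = (j - 5)*(j + 1)^2*(j - 2)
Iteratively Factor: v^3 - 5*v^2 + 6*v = (v - 2)*(v^2 - 3*v) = (v - 3)*(v - 2)*(v)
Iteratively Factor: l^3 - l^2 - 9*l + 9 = (l - 1)*(l^2 - 9) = (l - 1)*(l + 3)*(l - 3)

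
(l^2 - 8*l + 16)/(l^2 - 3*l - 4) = (l - 4)/(l + 1)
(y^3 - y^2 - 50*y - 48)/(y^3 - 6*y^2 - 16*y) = (y^2 + 7*y + 6)/(y*(y + 2))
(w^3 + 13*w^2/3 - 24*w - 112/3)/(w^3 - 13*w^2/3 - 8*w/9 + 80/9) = 3*(w + 7)/(3*w - 5)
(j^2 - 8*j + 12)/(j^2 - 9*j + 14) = (j - 6)/(j - 7)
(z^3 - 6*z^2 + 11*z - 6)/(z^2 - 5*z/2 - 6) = 2*(-z^3 + 6*z^2 - 11*z + 6)/(-2*z^2 + 5*z + 12)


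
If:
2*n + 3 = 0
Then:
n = -3/2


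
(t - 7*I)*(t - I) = t^2 - 8*I*t - 7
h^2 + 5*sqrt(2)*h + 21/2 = (h + 3*sqrt(2)/2)*(h + 7*sqrt(2)/2)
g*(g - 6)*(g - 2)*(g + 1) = g^4 - 7*g^3 + 4*g^2 + 12*g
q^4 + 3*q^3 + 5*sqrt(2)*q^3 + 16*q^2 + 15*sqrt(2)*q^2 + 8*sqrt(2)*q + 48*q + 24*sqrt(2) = (q + 3)*(q + sqrt(2))*(q + 2*sqrt(2))^2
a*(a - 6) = a^2 - 6*a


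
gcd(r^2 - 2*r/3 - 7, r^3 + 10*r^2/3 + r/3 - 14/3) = r + 7/3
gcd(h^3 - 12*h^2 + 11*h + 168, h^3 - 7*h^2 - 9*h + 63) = h^2 - 4*h - 21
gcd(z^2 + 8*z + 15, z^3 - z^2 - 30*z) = z + 5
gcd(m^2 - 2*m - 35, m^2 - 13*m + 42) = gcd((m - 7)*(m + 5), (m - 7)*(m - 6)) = m - 7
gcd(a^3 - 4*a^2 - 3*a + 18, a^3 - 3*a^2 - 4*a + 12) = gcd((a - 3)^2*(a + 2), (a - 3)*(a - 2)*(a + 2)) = a^2 - a - 6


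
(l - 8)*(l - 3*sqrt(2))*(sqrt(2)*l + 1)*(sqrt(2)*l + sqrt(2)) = 2*l^4 - 14*l^3 - 5*sqrt(2)*l^3 - 22*l^2 + 35*sqrt(2)*l^2 + 42*l + 40*sqrt(2)*l + 48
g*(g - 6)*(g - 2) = g^3 - 8*g^2 + 12*g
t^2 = t^2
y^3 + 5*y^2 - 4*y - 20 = (y - 2)*(y + 2)*(y + 5)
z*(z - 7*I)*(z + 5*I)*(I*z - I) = I*z^4 + 2*z^3 - I*z^3 - 2*z^2 + 35*I*z^2 - 35*I*z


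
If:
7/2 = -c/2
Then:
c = -7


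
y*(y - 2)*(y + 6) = y^3 + 4*y^2 - 12*y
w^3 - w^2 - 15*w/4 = w*(w - 5/2)*(w + 3/2)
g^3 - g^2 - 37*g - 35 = (g - 7)*(g + 1)*(g + 5)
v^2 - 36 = (v - 6)*(v + 6)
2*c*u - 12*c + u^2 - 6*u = (2*c + u)*(u - 6)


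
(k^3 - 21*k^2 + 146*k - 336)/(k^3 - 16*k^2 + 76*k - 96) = (k - 7)/(k - 2)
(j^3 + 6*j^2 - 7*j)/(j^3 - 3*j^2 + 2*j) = (j + 7)/(j - 2)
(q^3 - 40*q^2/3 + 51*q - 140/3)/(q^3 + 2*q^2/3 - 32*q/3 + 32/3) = (q^2 - 12*q + 35)/(q^2 + 2*q - 8)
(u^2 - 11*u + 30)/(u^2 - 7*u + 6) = (u - 5)/(u - 1)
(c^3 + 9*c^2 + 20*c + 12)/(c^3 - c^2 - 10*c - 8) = (c + 6)/(c - 4)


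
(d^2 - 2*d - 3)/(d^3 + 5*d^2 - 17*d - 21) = 1/(d + 7)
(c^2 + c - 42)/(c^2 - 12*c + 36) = (c + 7)/(c - 6)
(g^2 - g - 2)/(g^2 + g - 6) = (g + 1)/(g + 3)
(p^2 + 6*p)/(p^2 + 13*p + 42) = p/(p + 7)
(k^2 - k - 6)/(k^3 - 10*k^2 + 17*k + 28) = (k^2 - k - 6)/(k^3 - 10*k^2 + 17*k + 28)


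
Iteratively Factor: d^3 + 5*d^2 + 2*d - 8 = (d + 2)*(d^2 + 3*d - 4) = (d + 2)*(d + 4)*(d - 1)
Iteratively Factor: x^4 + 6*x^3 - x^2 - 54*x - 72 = (x - 3)*(x^3 + 9*x^2 + 26*x + 24) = (x - 3)*(x + 2)*(x^2 + 7*x + 12) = (x - 3)*(x + 2)*(x + 3)*(x + 4)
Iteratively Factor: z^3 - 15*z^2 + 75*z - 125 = (z - 5)*(z^2 - 10*z + 25) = (z - 5)^2*(z - 5)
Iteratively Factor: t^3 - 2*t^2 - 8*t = (t - 4)*(t^2 + 2*t) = t*(t - 4)*(t + 2)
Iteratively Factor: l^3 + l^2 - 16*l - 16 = (l + 4)*(l^2 - 3*l - 4) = (l + 1)*(l + 4)*(l - 4)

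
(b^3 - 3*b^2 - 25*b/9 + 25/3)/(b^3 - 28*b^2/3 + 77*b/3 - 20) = (9*b^2 - 25)/(3*(3*b^2 - 19*b + 20))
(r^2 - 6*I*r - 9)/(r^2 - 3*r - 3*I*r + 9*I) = (r - 3*I)/(r - 3)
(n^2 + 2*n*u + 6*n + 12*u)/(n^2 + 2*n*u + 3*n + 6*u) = (n + 6)/(n + 3)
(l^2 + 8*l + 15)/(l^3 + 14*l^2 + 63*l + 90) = 1/(l + 6)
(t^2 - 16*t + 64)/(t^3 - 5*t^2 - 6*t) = (-t^2 + 16*t - 64)/(t*(-t^2 + 5*t + 6))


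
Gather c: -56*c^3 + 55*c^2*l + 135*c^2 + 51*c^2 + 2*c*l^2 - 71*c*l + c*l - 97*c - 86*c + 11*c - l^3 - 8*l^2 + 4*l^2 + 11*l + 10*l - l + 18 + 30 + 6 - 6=-56*c^3 + c^2*(55*l + 186) + c*(2*l^2 - 70*l - 172) - l^3 - 4*l^2 + 20*l + 48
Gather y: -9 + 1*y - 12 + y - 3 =2*y - 24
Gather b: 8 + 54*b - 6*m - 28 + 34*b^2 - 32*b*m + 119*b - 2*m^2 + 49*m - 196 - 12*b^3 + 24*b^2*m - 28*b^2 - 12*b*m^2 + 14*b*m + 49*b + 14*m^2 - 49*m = -12*b^3 + b^2*(24*m + 6) + b*(-12*m^2 - 18*m + 222) + 12*m^2 - 6*m - 216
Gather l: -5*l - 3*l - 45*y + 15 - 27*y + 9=-8*l - 72*y + 24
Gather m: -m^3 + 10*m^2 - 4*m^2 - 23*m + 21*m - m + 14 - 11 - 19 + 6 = -m^3 + 6*m^2 - 3*m - 10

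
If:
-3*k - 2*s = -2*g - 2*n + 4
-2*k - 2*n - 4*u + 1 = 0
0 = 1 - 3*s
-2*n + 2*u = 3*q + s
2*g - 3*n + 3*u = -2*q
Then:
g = 167/112 - 143*u/56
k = -51*u/28 - 23/168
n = 107/168 - 5*u/28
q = 11*u/14 - 15/28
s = 1/3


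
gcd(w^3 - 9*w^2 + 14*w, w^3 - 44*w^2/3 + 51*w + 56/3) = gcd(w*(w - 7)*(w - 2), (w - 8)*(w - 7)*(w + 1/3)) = w - 7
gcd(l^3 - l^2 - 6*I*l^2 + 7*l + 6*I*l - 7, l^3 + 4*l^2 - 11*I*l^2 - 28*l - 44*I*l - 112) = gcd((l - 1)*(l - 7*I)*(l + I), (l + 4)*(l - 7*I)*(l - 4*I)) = l - 7*I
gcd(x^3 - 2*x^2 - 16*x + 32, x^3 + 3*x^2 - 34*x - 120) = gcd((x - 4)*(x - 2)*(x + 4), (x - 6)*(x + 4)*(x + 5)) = x + 4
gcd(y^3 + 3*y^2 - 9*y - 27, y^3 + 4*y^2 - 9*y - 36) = y^2 - 9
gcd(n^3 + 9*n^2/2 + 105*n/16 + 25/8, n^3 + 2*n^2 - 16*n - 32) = n + 2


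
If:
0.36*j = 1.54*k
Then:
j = 4.27777777777778*k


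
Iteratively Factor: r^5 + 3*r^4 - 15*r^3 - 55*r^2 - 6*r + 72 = (r + 3)*(r^4 - 15*r^2 - 10*r + 24) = (r - 1)*(r + 3)*(r^3 + r^2 - 14*r - 24) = (r - 4)*(r - 1)*(r + 3)*(r^2 + 5*r + 6) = (r - 4)*(r - 1)*(r + 3)^2*(r + 2)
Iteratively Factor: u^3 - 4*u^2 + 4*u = (u - 2)*(u^2 - 2*u) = (u - 2)^2*(u)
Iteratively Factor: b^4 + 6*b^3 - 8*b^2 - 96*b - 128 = (b - 4)*(b^3 + 10*b^2 + 32*b + 32) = (b - 4)*(b + 4)*(b^2 + 6*b + 8) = (b - 4)*(b + 4)^2*(b + 2)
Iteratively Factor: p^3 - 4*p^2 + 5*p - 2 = (p - 1)*(p^2 - 3*p + 2) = (p - 1)^2*(p - 2)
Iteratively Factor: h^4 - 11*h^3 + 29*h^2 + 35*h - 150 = (h - 5)*(h^3 - 6*h^2 - h + 30) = (h - 5)*(h - 3)*(h^2 - 3*h - 10) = (h - 5)^2*(h - 3)*(h + 2)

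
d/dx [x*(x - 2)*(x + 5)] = 3*x^2 + 6*x - 10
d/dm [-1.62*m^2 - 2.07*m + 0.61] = -3.24*m - 2.07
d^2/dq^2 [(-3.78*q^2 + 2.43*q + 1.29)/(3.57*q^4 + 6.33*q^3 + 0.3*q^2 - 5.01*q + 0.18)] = (-289.054332*q^8 - 140.883624*q^7 + 912.608424*q^6 + 663.07086*q^5 + 272.635146*q^4 + 119.173194*q^3 - 286.711974*q^2 - 21.239496*q + 68.756742)/(45.499293*q^12 + 242.025651*q^11 + 440.608329*q^10 + 102.75687*q^9 - 635.39073*q^8 - 608.314779*q^7 + 234.559017*q^6 + 458.032563*q^5 - 11.26467*q^4 - 126.759465*q^3 + 13.583214*q^2 - 0.486972*q + 0.005832)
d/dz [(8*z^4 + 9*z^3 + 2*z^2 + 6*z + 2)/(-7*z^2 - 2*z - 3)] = (-112*z^5 - 111*z^4 - 132*z^3 - 43*z^2 + 16*z - 14)/(49*z^4 + 28*z^3 + 46*z^2 + 12*z + 9)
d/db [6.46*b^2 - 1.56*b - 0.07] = 12.92*b - 1.56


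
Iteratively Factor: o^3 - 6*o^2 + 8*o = (o - 2)*(o^2 - 4*o) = o*(o - 2)*(o - 4)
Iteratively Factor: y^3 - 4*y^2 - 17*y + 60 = (y + 4)*(y^2 - 8*y + 15) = (y - 3)*(y + 4)*(y - 5)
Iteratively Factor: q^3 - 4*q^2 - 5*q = (q - 5)*(q^2 + q) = q*(q - 5)*(q + 1)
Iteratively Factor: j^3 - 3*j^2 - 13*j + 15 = (j - 5)*(j^2 + 2*j - 3) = (j - 5)*(j - 1)*(j + 3)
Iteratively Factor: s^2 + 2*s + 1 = (s + 1)*(s + 1)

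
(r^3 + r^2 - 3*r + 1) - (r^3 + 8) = r^2 - 3*r - 7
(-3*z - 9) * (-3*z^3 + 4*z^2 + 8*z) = 9*z^4 + 15*z^3 - 60*z^2 - 72*z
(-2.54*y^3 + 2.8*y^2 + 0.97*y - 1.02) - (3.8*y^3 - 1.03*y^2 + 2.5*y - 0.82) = -6.34*y^3 + 3.83*y^2 - 1.53*y - 0.2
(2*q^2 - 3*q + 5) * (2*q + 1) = 4*q^3 - 4*q^2 + 7*q + 5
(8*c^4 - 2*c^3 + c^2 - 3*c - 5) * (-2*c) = -16*c^5 + 4*c^4 - 2*c^3 + 6*c^2 + 10*c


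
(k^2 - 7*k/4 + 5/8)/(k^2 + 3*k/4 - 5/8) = (4*k - 5)/(4*k + 5)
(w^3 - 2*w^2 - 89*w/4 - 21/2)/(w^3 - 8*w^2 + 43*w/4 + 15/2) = (2*w + 7)/(2*w - 5)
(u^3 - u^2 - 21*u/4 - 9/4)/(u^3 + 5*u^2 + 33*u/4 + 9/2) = (2*u^2 - 5*u - 3)/(2*u^2 + 7*u + 6)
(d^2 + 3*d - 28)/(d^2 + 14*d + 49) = (d - 4)/(d + 7)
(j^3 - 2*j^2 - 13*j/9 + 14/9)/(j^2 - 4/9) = (3*j^2 - 4*j - 7)/(3*j + 2)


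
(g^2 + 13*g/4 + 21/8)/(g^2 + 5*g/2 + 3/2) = (g + 7/4)/(g + 1)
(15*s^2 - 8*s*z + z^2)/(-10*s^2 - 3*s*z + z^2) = (-3*s + z)/(2*s + z)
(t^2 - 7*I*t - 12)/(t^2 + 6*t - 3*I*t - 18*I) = (t - 4*I)/(t + 6)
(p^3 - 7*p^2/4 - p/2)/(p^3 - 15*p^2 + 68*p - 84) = p*(4*p + 1)/(4*(p^2 - 13*p + 42))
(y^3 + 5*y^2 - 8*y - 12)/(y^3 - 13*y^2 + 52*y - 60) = (y^2 + 7*y + 6)/(y^2 - 11*y + 30)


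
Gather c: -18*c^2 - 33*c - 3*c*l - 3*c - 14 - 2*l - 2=-18*c^2 + c*(-3*l - 36) - 2*l - 16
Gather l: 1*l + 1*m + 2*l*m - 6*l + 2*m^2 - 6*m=l*(2*m - 5) + 2*m^2 - 5*m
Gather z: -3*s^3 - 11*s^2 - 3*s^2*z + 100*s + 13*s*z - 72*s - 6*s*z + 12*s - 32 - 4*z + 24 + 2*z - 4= -3*s^3 - 11*s^2 + 40*s + z*(-3*s^2 + 7*s - 2) - 12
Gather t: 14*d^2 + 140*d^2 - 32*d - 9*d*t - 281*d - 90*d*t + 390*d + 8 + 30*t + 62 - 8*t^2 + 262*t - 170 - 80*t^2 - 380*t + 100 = 154*d^2 + 77*d - 88*t^2 + t*(-99*d - 88)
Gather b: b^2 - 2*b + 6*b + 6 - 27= b^2 + 4*b - 21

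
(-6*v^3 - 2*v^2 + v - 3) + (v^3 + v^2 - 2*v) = -5*v^3 - v^2 - v - 3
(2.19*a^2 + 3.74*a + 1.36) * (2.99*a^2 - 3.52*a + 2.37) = 6.5481*a^4 + 3.4738*a^3 - 3.9081*a^2 + 4.0766*a + 3.2232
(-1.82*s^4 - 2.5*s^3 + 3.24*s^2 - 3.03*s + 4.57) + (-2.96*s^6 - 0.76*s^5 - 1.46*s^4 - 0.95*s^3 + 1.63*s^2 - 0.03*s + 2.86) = -2.96*s^6 - 0.76*s^5 - 3.28*s^4 - 3.45*s^3 + 4.87*s^2 - 3.06*s + 7.43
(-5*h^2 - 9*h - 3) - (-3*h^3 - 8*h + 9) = 3*h^3 - 5*h^2 - h - 12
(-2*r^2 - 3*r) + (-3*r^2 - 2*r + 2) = -5*r^2 - 5*r + 2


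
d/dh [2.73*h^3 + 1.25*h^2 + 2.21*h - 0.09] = 8.19*h^2 + 2.5*h + 2.21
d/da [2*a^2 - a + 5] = 4*a - 1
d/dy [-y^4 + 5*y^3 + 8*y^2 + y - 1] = -4*y^3 + 15*y^2 + 16*y + 1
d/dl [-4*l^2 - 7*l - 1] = -8*l - 7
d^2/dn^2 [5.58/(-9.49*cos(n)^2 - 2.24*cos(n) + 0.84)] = (2010.141432*(1 - cos(n)^2)^2 + 355.852224*cos(n)^3 + 1210.995036*cos(n)^2 - 701.20512*cos(n) - 2155.100904)/(9.49*cos(n)^2 + 2.24*cos(n) - 0.84)^3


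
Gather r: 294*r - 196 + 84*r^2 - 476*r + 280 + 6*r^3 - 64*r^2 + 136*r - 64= 6*r^3 + 20*r^2 - 46*r + 20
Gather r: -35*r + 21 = 21 - 35*r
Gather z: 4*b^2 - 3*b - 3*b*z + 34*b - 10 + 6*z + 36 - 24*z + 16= 4*b^2 + 31*b + z*(-3*b - 18) + 42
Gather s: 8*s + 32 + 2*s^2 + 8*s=2*s^2 + 16*s + 32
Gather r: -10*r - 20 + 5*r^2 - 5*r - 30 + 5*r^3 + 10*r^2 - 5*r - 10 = 5*r^3 + 15*r^2 - 20*r - 60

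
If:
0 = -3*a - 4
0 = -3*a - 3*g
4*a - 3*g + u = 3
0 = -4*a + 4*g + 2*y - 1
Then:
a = -4/3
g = 4/3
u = 37/3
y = -29/6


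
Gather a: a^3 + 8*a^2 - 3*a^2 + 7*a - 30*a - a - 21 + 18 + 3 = a^3 + 5*a^2 - 24*a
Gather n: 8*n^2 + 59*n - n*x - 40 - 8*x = 8*n^2 + n*(59 - x) - 8*x - 40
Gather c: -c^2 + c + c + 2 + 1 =-c^2 + 2*c + 3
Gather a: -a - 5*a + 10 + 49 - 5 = 54 - 6*a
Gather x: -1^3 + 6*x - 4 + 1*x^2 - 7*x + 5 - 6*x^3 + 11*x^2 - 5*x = -6*x^3 + 12*x^2 - 6*x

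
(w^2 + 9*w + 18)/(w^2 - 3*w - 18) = (w + 6)/(w - 6)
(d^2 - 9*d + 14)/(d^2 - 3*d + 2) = (d - 7)/(d - 1)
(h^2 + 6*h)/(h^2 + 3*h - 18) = h/(h - 3)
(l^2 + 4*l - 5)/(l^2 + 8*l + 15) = (l - 1)/(l + 3)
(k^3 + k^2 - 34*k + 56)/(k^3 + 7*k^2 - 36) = (k^2 + 3*k - 28)/(k^2 + 9*k + 18)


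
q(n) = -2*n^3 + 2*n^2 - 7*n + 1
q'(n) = -6*n^2 + 4*n - 7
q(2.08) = -22.91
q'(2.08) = -24.64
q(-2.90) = 86.90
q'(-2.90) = -69.06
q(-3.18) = 107.80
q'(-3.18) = -80.39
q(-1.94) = 36.71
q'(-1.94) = -37.34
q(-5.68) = 471.79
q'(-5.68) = -223.29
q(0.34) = -1.23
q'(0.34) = -6.33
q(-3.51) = 136.70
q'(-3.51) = -94.96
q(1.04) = -6.37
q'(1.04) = -9.33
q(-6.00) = 547.00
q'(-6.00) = -247.00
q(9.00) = -1358.00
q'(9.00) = -457.00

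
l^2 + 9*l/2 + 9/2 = (l + 3/2)*(l + 3)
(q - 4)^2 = q^2 - 8*q + 16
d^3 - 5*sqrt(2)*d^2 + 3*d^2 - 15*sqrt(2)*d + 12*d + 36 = (d + 3)*(d - 3*sqrt(2))*(d - 2*sqrt(2))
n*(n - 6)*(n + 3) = n^3 - 3*n^2 - 18*n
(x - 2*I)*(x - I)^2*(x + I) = x^4 - 3*I*x^3 - x^2 - 3*I*x - 2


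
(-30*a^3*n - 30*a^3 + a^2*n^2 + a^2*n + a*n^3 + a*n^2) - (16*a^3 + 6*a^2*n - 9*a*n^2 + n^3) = -30*a^3*n - 46*a^3 + a^2*n^2 - 5*a^2*n + a*n^3 + 10*a*n^2 - n^3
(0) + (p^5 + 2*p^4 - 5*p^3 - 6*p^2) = p^5 + 2*p^4 - 5*p^3 - 6*p^2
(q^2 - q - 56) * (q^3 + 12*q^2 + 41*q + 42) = q^5 + 11*q^4 - 27*q^3 - 671*q^2 - 2338*q - 2352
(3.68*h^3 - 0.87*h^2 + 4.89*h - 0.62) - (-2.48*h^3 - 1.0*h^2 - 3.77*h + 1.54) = 6.16*h^3 + 0.13*h^2 + 8.66*h - 2.16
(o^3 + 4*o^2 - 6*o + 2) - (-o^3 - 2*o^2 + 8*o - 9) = 2*o^3 + 6*o^2 - 14*o + 11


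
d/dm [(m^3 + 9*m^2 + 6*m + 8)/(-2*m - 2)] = (-m^3 - 6*m^2 - 9*m + 1)/(m^2 + 2*m + 1)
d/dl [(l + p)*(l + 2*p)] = 2*l + 3*p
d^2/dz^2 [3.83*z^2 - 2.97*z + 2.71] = 7.66000000000000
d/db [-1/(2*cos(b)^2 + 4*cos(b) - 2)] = -(cos(b) + 1)*sin(b)/(sin(b)^2 - 2*cos(b))^2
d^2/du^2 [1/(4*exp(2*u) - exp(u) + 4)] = ((1 - 16*exp(u))*(4*exp(2*u) - exp(u) + 4) + 2*(8*exp(u) - 1)^2*exp(u))*exp(u)/(4*exp(2*u) - exp(u) + 4)^3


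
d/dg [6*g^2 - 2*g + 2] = 12*g - 2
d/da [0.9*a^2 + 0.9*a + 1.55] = 1.8*a + 0.9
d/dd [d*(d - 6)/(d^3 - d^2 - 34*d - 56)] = (d*(d - 6)*(-3*d^2 + 2*d + 34) + 2*(3 - d)*(-d^3 + d^2 + 34*d + 56))/(-d^3 + d^2 + 34*d + 56)^2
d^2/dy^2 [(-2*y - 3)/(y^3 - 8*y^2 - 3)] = 2*(y^2*(2*y + 3)*(3*y - 16)^2 + (6*y^2 - 32*y + (2*y + 3)*(3*y - 8))*(-y^3 + 8*y^2 + 3))/(-y^3 + 8*y^2 + 3)^3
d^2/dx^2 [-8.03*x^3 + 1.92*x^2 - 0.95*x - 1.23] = 3.84 - 48.18*x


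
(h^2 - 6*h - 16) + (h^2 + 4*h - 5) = 2*h^2 - 2*h - 21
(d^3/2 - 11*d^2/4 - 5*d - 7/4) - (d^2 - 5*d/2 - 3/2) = d^3/2 - 15*d^2/4 - 5*d/2 - 1/4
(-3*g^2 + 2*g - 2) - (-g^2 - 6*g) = -2*g^2 + 8*g - 2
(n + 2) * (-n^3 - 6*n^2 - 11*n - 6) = -n^4 - 8*n^3 - 23*n^2 - 28*n - 12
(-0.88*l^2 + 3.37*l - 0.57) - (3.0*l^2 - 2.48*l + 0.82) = -3.88*l^2 + 5.85*l - 1.39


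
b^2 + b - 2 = (b - 1)*(b + 2)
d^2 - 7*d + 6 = (d - 6)*(d - 1)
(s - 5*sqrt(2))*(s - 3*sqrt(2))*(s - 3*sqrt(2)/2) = s^3 - 19*sqrt(2)*s^2/2 + 54*s - 45*sqrt(2)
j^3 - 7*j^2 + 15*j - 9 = (j - 3)^2*(j - 1)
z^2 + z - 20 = (z - 4)*(z + 5)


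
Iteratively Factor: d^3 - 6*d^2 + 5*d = (d - 5)*(d^2 - d) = (d - 5)*(d - 1)*(d)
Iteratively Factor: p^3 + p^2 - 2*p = (p - 1)*(p^2 + 2*p) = (p - 1)*(p + 2)*(p)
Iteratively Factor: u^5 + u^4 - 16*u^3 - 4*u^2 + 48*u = (u - 2)*(u^4 + 3*u^3 - 10*u^2 - 24*u) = u*(u - 2)*(u^3 + 3*u^2 - 10*u - 24) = u*(u - 2)*(u + 2)*(u^2 + u - 12) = u*(u - 2)*(u + 2)*(u + 4)*(u - 3)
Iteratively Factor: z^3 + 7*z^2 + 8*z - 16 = (z + 4)*(z^2 + 3*z - 4) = (z - 1)*(z + 4)*(z + 4)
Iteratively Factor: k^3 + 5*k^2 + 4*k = (k + 4)*(k^2 + k) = (k + 1)*(k + 4)*(k)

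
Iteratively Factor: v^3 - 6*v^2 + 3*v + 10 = (v - 2)*(v^2 - 4*v - 5) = (v - 2)*(v + 1)*(v - 5)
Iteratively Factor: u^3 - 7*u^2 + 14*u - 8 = (u - 1)*(u^2 - 6*u + 8) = (u - 4)*(u - 1)*(u - 2)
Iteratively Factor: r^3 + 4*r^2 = (r)*(r^2 + 4*r) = r*(r + 4)*(r)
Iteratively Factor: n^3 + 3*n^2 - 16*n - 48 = (n - 4)*(n^2 + 7*n + 12) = (n - 4)*(n + 4)*(n + 3)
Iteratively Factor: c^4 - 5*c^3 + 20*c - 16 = (c + 2)*(c^3 - 7*c^2 + 14*c - 8) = (c - 1)*(c + 2)*(c^2 - 6*c + 8) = (c - 4)*(c - 1)*(c + 2)*(c - 2)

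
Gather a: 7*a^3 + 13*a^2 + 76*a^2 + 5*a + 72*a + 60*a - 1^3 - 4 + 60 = 7*a^3 + 89*a^2 + 137*a + 55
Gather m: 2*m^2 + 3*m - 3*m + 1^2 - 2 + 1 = 2*m^2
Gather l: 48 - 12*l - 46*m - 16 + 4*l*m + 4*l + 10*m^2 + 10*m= l*(4*m - 8) + 10*m^2 - 36*m + 32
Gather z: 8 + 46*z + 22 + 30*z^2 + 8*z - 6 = 30*z^2 + 54*z + 24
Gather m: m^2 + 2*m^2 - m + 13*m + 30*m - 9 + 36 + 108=3*m^2 + 42*m + 135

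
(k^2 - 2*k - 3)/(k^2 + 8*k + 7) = (k - 3)/(k + 7)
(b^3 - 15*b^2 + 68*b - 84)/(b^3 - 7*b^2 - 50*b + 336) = (b^2 - 9*b + 14)/(b^2 - b - 56)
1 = 1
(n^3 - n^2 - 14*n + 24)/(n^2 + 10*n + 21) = (n^3 - n^2 - 14*n + 24)/(n^2 + 10*n + 21)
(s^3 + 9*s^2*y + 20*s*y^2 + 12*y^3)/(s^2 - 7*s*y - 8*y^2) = (-s^2 - 8*s*y - 12*y^2)/(-s + 8*y)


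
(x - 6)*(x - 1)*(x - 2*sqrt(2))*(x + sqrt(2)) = x^4 - 7*x^3 - sqrt(2)*x^3 + 2*x^2 + 7*sqrt(2)*x^2 - 6*sqrt(2)*x + 28*x - 24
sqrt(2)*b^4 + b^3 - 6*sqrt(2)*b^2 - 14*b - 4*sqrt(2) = (b - 2*sqrt(2))*(b + sqrt(2))^2*(sqrt(2)*b + 1)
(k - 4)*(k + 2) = k^2 - 2*k - 8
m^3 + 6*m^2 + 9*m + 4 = (m + 1)^2*(m + 4)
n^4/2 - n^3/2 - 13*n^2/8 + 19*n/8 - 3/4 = (n/2 + 1)*(n - 3/2)*(n - 1)*(n - 1/2)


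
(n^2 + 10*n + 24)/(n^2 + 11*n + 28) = (n + 6)/(n + 7)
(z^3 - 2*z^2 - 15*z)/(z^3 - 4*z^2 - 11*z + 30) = z/(z - 2)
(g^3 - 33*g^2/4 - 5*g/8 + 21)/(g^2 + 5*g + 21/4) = (4*g^2 - 39*g + 56)/(2*(2*g + 7))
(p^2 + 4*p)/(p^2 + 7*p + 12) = p/(p + 3)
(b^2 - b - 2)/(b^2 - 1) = (b - 2)/(b - 1)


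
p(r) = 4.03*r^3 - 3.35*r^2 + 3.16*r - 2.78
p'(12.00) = 1663.72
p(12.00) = 6516.58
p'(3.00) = 91.87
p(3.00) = 85.36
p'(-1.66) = 47.60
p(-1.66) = -35.69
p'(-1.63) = 46.20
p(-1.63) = -34.28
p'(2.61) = 68.03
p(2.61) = 54.30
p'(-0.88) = 18.42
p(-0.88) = -10.90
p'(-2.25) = 79.44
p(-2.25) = -72.75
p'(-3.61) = 184.91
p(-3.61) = -247.44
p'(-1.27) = 31.17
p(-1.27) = -20.45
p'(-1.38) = 35.43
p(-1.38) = -24.11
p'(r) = 12.09*r^2 - 6.7*r + 3.16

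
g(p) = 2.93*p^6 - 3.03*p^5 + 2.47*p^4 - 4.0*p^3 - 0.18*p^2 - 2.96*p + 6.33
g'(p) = 17.58*p^5 - 15.15*p^4 + 9.88*p^3 - 12.0*p^2 - 0.36*p - 2.96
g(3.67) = 5385.29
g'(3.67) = 9278.49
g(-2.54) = 1288.19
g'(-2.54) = -2730.57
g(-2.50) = 1182.82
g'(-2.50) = -2540.03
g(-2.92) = 2752.02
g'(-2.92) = -5183.53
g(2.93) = 1277.08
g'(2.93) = 2821.19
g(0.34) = 5.17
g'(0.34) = -4.20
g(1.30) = 3.34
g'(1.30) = 20.00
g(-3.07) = 3628.16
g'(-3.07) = -6540.72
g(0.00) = 6.33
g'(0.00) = -2.96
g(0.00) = 6.33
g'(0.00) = -2.96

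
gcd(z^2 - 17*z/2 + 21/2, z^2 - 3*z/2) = z - 3/2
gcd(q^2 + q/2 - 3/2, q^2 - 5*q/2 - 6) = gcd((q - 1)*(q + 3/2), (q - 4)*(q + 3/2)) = q + 3/2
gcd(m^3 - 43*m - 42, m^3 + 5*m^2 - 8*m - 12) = m^2 + 7*m + 6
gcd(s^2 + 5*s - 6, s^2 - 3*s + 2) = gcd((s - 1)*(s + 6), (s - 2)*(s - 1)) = s - 1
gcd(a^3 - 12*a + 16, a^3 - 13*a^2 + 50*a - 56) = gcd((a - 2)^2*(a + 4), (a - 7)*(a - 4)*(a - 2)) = a - 2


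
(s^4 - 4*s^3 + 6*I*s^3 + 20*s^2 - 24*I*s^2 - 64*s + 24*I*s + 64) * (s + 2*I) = s^5 - 4*s^4 + 8*I*s^4 + 8*s^3 - 32*I*s^3 - 16*s^2 + 64*I*s^2 + 16*s - 128*I*s + 128*I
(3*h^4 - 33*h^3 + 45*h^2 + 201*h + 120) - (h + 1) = 3*h^4 - 33*h^3 + 45*h^2 + 200*h + 119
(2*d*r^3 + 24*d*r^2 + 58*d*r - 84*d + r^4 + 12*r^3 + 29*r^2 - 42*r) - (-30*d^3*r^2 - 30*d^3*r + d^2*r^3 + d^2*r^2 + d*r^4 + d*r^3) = 30*d^3*r^2 + 30*d^3*r - d^2*r^3 - d^2*r^2 - d*r^4 + d*r^3 + 24*d*r^2 + 58*d*r - 84*d + r^4 + 12*r^3 + 29*r^2 - 42*r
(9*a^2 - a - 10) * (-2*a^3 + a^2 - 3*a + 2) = -18*a^5 + 11*a^4 - 8*a^3 + 11*a^2 + 28*a - 20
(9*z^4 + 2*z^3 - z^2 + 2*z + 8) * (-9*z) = -81*z^5 - 18*z^4 + 9*z^3 - 18*z^2 - 72*z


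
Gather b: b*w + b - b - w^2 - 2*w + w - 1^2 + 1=b*w - w^2 - w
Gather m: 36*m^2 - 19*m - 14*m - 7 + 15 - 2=36*m^2 - 33*m + 6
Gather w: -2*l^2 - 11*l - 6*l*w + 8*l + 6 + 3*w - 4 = -2*l^2 - 3*l + w*(3 - 6*l) + 2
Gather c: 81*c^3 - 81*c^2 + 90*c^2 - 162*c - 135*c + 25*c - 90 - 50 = 81*c^3 + 9*c^2 - 272*c - 140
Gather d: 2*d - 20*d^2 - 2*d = -20*d^2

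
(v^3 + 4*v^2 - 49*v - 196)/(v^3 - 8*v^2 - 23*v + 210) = (v^2 + 11*v + 28)/(v^2 - v - 30)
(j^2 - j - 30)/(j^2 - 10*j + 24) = (j + 5)/(j - 4)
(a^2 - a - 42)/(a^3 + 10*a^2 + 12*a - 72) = (a - 7)/(a^2 + 4*a - 12)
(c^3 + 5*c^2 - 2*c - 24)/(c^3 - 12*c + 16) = (c + 3)/(c - 2)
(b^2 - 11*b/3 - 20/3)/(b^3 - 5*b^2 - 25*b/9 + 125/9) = 3*(3*b + 4)/(9*b^2 - 25)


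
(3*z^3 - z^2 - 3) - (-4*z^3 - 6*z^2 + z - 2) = 7*z^3 + 5*z^2 - z - 1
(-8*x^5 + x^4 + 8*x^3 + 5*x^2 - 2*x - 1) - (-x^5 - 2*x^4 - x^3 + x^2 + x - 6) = -7*x^5 + 3*x^4 + 9*x^3 + 4*x^2 - 3*x + 5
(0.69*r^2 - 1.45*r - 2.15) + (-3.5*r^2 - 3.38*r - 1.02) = -2.81*r^2 - 4.83*r - 3.17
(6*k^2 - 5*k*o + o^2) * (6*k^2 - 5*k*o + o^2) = 36*k^4 - 60*k^3*o + 37*k^2*o^2 - 10*k*o^3 + o^4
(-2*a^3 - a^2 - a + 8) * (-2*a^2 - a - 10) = 4*a^5 + 4*a^4 + 23*a^3 - 5*a^2 + 2*a - 80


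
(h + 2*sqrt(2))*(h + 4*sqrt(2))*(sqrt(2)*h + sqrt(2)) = sqrt(2)*h^3 + sqrt(2)*h^2 + 12*h^2 + 12*h + 16*sqrt(2)*h + 16*sqrt(2)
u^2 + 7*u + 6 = (u + 1)*(u + 6)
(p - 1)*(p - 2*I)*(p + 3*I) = p^3 - p^2 + I*p^2 + 6*p - I*p - 6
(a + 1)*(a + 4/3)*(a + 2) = a^3 + 13*a^2/3 + 6*a + 8/3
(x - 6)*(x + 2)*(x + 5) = x^3 + x^2 - 32*x - 60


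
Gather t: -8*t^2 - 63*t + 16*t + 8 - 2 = -8*t^2 - 47*t + 6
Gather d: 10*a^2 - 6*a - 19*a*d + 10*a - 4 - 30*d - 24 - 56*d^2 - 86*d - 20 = 10*a^2 + 4*a - 56*d^2 + d*(-19*a - 116) - 48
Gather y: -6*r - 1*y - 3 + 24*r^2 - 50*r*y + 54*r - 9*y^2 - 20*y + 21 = 24*r^2 + 48*r - 9*y^2 + y*(-50*r - 21) + 18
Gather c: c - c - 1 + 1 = 0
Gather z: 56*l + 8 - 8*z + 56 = 56*l - 8*z + 64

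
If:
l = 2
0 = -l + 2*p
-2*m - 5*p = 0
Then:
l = 2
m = -5/2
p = 1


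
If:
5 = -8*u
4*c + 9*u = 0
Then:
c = 45/32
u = -5/8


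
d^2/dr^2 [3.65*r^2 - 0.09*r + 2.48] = 7.30000000000000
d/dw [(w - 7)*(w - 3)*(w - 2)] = 3*w^2 - 24*w + 41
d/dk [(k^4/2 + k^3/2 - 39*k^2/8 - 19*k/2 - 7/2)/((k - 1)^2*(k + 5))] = (4*k^5 + 28*k^4 - 29*k^3 + 131*k^2 + 854*k + 632)/(8*(k^5 + 7*k^4 - 2*k^3 - 46*k^2 + 65*k - 25))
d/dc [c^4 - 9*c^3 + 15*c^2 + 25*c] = 4*c^3 - 27*c^2 + 30*c + 25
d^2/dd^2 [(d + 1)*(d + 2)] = 2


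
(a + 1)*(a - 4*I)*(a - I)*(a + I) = a^4 + a^3 - 4*I*a^3 + a^2 - 4*I*a^2 + a - 4*I*a - 4*I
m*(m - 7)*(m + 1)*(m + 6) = m^4 - 43*m^2 - 42*m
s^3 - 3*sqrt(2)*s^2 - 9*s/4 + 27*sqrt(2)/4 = (s - 3/2)*(s + 3/2)*(s - 3*sqrt(2))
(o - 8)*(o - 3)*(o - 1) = o^3 - 12*o^2 + 35*o - 24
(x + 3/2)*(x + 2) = x^2 + 7*x/2 + 3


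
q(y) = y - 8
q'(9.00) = 1.00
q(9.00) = 1.00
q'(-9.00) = 1.00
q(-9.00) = -17.00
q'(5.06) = 1.00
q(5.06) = -2.94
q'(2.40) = 1.00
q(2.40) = -5.60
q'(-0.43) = 1.00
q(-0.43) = -8.43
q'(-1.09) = 1.00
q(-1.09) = -9.09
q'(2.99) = 1.00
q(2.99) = -5.01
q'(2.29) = 1.00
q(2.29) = -5.71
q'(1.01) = 1.00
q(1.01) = -6.99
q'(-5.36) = 1.00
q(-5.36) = -13.36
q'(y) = 1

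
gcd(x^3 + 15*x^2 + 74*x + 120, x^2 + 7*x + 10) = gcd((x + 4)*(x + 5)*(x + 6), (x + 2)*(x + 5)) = x + 5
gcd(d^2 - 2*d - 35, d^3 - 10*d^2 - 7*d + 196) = d - 7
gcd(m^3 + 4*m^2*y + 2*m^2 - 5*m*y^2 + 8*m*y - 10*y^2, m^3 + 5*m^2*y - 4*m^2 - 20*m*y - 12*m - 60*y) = m^2 + 5*m*y + 2*m + 10*y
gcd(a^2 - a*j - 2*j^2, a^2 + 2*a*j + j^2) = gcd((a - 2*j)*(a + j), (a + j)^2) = a + j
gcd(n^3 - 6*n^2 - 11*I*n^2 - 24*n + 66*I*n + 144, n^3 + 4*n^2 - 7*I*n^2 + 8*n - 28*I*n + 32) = n - 8*I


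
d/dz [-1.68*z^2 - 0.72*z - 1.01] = -3.36*z - 0.72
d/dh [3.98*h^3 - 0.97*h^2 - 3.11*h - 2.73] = 11.94*h^2 - 1.94*h - 3.11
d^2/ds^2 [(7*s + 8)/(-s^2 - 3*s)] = 2*(s*(s + 3)*(21*s + 29) - (2*s + 3)^2*(7*s + 8))/(s^3*(s + 3)^3)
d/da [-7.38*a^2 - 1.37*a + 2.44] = -14.76*a - 1.37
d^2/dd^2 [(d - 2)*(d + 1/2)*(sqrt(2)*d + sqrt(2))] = sqrt(2)*(6*d - 1)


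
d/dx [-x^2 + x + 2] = 1 - 2*x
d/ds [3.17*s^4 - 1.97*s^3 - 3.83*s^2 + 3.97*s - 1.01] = 12.68*s^3 - 5.91*s^2 - 7.66*s + 3.97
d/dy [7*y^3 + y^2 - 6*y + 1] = 21*y^2 + 2*y - 6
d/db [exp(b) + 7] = exp(b)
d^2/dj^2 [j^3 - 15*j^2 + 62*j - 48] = 6*j - 30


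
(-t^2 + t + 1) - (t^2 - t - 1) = -2*t^2 + 2*t + 2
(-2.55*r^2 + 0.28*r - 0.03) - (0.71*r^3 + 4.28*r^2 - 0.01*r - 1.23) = -0.71*r^3 - 6.83*r^2 + 0.29*r + 1.2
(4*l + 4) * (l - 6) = 4*l^2 - 20*l - 24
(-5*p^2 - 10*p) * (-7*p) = 35*p^3 + 70*p^2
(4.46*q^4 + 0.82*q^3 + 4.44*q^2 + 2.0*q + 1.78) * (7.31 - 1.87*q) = -8.3402*q^5 + 31.0692*q^4 - 2.3086*q^3 + 28.7164*q^2 + 11.2914*q + 13.0118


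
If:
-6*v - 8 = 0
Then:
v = -4/3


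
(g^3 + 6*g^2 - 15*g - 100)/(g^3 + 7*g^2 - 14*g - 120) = (g + 5)/(g + 6)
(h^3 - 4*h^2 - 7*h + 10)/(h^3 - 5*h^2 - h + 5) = (h + 2)/(h + 1)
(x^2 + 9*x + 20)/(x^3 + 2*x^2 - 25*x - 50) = (x + 4)/(x^2 - 3*x - 10)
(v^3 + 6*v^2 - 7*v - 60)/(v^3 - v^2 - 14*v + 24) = (v + 5)/(v - 2)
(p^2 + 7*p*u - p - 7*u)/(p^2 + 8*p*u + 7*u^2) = (p - 1)/(p + u)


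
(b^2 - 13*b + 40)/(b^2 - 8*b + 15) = (b - 8)/(b - 3)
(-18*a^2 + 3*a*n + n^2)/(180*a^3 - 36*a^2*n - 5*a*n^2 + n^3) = (-3*a + n)/(30*a^2 - 11*a*n + n^2)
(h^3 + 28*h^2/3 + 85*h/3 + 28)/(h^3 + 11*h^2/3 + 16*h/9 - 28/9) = 3*(h^2 + 7*h + 12)/(3*h^2 + 4*h - 4)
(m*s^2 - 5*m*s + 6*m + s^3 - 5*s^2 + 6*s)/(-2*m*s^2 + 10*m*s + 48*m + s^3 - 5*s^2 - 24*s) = (-m*s^2 + 5*m*s - 6*m - s^3 + 5*s^2 - 6*s)/(2*m*s^2 - 10*m*s - 48*m - s^3 + 5*s^2 + 24*s)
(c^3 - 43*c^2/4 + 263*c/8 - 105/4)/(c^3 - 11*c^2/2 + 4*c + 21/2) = (4*c^2 - 29*c + 30)/(4*(c^2 - 2*c - 3))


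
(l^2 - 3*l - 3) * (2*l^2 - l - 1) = 2*l^4 - 7*l^3 - 4*l^2 + 6*l + 3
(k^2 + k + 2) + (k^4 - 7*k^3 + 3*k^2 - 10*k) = k^4 - 7*k^3 + 4*k^2 - 9*k + 2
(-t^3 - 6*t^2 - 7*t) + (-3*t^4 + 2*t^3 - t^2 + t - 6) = -3*t^4 + t^3 - 7*t^2 - 6*t - 6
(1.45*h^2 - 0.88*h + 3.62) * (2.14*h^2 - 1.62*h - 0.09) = 3.103*h^4 - 4.2322*h^3 + 9.0419*h^2 - 5.7852*h - 0.3258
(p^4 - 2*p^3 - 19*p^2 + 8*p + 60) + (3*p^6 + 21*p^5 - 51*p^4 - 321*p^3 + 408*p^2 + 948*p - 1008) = 3*p^6 + 21*p^5 - 50*p^4 - 323*p^3 + 389*p^2 + 956*p - 948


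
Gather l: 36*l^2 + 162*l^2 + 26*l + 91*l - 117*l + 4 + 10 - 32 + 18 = 198*l^2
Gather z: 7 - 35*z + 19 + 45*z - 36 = 10*z - 10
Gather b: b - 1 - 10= b - 11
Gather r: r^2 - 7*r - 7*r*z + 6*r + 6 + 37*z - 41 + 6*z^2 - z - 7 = r^2 + r*(-7*z - 1) + 6*z^2 + 36*z - 42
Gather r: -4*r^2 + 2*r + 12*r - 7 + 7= -4*r^2 + 14*r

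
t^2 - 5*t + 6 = (t - 3)*(t - 2)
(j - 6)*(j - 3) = j^2 - 9*j + 18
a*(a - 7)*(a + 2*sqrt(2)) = a^3 - 7*a^2 + 2*sqrt(2)*a^2 - 14*sqrt(2)*a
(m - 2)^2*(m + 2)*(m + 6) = m^4 + 4*m^3 - 16*m^2 - 16*m + 48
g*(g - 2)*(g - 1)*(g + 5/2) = g^4 - g^3/2 - 11*g^2/2 + 5*g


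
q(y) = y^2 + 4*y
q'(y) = 2*y + 4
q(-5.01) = 5.06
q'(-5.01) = -6.02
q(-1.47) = -3.72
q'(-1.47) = 1.06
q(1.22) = 6.37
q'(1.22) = 6.44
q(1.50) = 8.25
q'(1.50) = 7.00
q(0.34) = 1.48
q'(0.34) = 4.68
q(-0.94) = -2.88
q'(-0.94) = 2.12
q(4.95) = 44.30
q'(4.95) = 13.90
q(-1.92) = -3.99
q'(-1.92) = 0.16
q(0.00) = 0.00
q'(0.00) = 4.00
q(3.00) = 21.00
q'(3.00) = 10.00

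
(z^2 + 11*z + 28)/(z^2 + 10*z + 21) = (z + 4)/(z + 3)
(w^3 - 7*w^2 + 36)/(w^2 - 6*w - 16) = (w^2 - 9*w + 18)/(w - 8)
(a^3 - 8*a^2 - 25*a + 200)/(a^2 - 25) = a - 8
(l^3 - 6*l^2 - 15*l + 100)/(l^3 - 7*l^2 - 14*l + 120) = (l - 5)/(l - 6)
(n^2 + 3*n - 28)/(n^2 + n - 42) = (n - 4)/(n - 6)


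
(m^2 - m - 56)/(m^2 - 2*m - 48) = (m + 7)/(m + 6)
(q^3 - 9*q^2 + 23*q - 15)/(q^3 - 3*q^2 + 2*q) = (q^2 - 8*q + 15)/(q*(q - 2))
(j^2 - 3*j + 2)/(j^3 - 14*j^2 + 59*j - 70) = (j - 1)/(j^2 - 12*j + 35)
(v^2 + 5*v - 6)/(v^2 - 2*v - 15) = (-v^2 - 5*v + 6)/(-v^2 + 2*v + 15)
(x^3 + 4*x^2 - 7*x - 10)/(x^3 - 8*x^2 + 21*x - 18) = (x^2 + 6*x + 5)/(x^2 - 6*x + 9)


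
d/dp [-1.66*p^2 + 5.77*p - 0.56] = 5.77 - 3.32*p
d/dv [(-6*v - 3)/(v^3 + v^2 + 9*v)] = 3*(4*v^3 + 5*v^2 + 2*v + 9)/(v^2*(v^4 + 2*v^3 + 19*v^2 + 18*v + 81))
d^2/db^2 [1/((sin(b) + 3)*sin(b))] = (-4*sin(b) - 9 - 3/sin(b) + 18/sin(b)^2 + 18/sin(b)^3)/(sin(b) + 3)^3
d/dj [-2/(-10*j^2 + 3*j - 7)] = 2*(3 - 20*j)/(10*j^2 - 3*j + 7)^2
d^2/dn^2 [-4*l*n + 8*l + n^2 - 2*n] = 2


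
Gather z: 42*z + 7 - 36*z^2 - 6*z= -36*z^2 + 36*z + 7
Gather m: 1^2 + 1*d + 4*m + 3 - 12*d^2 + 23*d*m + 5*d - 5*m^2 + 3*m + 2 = -12*d^2 + 6*d - 5*m^2 + m*(23*d + 7) + 6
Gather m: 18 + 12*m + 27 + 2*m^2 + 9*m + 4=2*m^2 + 21*m + 49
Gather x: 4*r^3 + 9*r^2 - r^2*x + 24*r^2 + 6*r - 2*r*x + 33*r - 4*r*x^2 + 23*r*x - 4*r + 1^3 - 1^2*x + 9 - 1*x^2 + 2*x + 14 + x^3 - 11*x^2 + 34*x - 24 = 4*r^3 + 33*r^2 + 35*r + x^3 + x^2*(-4*r - 12) + x*(-r^2 + 21*r + 35)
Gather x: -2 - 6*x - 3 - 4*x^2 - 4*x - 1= -4*x^2 - 10*x - 6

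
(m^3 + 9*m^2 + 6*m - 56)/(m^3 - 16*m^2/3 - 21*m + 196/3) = 3*(m^2 + 5*m - 14)/(3*m^2 - 28*m + 49)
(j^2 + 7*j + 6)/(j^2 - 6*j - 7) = (j + 6)/(j - 7)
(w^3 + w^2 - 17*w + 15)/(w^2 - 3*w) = w + 4 - 5/w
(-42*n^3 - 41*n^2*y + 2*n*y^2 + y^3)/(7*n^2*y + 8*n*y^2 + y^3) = (-6*n + y)/y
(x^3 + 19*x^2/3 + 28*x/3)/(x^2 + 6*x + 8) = x*(3*x + 7)/(3*(x + 2))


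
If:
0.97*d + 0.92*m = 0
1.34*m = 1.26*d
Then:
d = 0.00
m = 0.00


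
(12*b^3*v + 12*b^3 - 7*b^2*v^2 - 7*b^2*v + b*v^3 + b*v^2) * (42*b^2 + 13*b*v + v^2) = 504*b^5*v + 504*b^5 - 138*b^4*v^2 - 138*b^4*v - 37*b^3*v^3 - 37*b^3*v^2 + 6*b^2*v^4 + 6*b^2*v^3 + b*v^5 + b*v^4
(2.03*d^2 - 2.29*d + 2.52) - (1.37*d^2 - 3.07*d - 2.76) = 0.66*d^2 + 0.78*d + 5.28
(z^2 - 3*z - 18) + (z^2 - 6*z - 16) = 2*z^2 - 9*z - 34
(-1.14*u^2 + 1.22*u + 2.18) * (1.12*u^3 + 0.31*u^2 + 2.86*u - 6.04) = -1.2768*u^5 + 1.013*u^4 - 0.440599999999999*u^3 + 11.0506*u^2 - 1.134*u - 13.1672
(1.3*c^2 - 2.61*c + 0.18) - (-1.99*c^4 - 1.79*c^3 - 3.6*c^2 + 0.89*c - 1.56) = 1.99*c^4 + 1.79*c^3 + 4.9*c^2 - 3.5*c + 1.74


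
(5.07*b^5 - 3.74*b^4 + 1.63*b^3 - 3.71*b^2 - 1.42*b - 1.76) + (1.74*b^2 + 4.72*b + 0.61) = 5.07*b^5 - 3.74*b^4 + 1.63*b^3 - 1.97*b^2 + 3.3*b - 1.15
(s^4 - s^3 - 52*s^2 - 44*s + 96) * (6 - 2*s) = -2*s^5 + 8*s^4 + 98*s^3 - 224*s^2 - 456*s + 576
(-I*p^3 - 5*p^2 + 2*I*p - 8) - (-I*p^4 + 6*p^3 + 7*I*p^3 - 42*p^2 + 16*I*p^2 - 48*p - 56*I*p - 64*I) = I*p^4 - 6*p^3 - 8*I*p^3 + 37*p^2 - 16*I*p^2 + 48*p + 58*I*p - 8 + 64*I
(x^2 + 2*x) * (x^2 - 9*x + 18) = x^4 - 7*x^3 + 36*x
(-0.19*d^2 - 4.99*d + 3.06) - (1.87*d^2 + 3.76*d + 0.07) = -2.06*d^2 - 8.75*d + 2.99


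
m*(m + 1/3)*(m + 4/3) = m^3 + 5*m^2/3 + 4*m/9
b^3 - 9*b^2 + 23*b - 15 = (b - 5)*(b - 3)*(b - 1)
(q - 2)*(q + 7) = q^2 + 5*q - 14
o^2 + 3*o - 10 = (o - 2)*(o + 5)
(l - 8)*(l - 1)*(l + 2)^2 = l^4 - 5*l^3 - 24*l^2 - 4*l + 32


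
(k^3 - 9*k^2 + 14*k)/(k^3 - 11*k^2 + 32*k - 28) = k/(k - 2)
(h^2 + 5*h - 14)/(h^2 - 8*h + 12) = (h + 7)/(h - 6)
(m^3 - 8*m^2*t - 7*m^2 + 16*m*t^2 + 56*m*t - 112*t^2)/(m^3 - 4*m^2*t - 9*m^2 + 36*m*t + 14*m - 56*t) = (m - 4*t)/(m - 2)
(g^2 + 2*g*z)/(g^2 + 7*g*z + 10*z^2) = g/(g + 5*z)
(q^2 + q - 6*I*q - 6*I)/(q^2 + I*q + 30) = (q^2 + q - 6*I*q - 6*I)/(q^2 + I*q + 30)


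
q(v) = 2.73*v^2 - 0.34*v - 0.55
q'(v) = 5.46*v - 0.34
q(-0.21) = -0.36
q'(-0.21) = -1.49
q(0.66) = 0.41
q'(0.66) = 3.26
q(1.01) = 1.89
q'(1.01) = 5.17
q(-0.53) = 0.40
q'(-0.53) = -3.23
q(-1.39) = 5.20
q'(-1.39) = -7.93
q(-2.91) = 23.56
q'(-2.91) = -16.23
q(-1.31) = 4.58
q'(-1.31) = -7.49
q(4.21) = 46.41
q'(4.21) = 22.65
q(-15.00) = 618.80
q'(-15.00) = -82.24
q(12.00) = 388.49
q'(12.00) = 65.18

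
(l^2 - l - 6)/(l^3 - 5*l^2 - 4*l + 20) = (l - 3)/(l^2 - 7*l + 10)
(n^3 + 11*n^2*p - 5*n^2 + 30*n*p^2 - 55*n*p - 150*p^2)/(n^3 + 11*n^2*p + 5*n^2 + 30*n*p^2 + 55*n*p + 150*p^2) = (n - 5)/(n + 5)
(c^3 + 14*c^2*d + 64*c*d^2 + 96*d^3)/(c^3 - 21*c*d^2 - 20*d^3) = (c^2 + 10*c*d + 24*d^2)/(c^2 - 4*c*d - 5*d^2)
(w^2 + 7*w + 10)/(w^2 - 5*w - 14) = (w + 5)/(w - 7)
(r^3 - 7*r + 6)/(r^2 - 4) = (r^2 + 2*r - 3)/(r + 2)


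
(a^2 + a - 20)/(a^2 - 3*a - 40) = (a - 4)/(a - 8)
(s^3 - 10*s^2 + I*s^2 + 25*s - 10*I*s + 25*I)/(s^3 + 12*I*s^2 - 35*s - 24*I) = (s^2 - 10*s + 25)/(s^2 + 11*I*s - 24)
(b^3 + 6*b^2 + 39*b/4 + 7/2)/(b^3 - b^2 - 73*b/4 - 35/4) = (b + 2)/(b - 5)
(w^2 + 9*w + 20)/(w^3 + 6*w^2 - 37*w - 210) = (w + 4)/(w^2 + w - 42)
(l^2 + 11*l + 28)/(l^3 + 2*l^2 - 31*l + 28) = (l + 4)/(l^2 - 5*l + 4)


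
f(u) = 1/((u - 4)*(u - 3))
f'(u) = -1/((u - 4)*(u - 3)^2) - 1/((u - 4)^2*(u - 3))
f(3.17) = -7.09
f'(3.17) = 33.15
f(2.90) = 9.09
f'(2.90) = 99.17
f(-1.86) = 0.04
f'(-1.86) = 0.01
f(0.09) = 0.09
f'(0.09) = 0.05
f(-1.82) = 0.04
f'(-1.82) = 0.01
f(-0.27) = 0.07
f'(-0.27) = 0.04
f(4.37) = 1.97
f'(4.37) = -6.77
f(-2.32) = 0.03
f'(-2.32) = 0.01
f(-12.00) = 0.00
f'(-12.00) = 0.00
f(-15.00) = 0.00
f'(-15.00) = 0.00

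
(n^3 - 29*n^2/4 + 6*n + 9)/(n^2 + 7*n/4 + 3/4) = (n^2 - 8*n + 12)/(n + 1)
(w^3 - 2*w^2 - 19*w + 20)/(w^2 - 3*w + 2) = (w^2 - w - 20)/(w - 2)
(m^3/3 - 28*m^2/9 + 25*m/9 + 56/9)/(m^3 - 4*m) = (3*m^3 - 28*m^2 + 25*m + 56)/(9*m*(m^2 - 4))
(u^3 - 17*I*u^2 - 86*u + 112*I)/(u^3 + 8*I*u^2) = (u^3 - 17*I*u^2 - 86*u + 112*I)/(u^2*(u + 8*I))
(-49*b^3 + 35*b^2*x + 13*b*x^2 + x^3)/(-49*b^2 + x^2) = (-7*b^2 + 6*b*x + x^2)/(-7*b + x)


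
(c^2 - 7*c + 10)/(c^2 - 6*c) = (c^2 - 7*c + 10)/(c*(c - 6))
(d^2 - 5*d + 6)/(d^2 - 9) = (d - 2)/(d + 3)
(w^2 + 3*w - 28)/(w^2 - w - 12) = (w + 7)/(w + 3)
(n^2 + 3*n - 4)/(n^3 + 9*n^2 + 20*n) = (n - 1)/(n*(n + 5))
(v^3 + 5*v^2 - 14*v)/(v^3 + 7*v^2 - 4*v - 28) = v/(v + 2)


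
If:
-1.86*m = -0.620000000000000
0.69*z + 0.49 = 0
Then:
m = 0.33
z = -0.71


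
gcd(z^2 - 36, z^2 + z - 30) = z + 6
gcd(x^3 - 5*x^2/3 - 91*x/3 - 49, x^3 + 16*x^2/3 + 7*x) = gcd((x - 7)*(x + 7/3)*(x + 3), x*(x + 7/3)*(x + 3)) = x^2 + 16*x/3 + 7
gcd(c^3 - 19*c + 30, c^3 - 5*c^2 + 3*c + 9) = c - 3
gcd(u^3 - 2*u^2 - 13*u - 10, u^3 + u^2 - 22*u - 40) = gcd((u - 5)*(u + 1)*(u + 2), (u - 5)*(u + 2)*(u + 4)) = u^2 - 3*u - 10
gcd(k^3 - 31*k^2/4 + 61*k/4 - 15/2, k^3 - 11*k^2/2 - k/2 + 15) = k^2 - 7*k + 10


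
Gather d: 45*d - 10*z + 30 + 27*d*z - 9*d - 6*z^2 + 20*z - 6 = d*(27*z + 36) - 6*z^2 + 10*z + 24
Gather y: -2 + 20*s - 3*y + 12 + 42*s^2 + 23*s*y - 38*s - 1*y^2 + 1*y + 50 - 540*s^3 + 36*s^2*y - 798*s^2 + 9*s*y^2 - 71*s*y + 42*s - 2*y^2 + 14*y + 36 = -540*s^3 - 756*s^2 + 24*s + y^2*(9*s - 3) + y*(36*s^2 - 48*s + 12) + 96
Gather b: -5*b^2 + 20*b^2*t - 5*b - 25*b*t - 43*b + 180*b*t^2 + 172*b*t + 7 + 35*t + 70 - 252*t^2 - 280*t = b^2*(20*t - 5) + b*(180*t^2 + 147*t - 48) - 252*t^2 - 245*t + 77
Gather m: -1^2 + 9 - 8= 0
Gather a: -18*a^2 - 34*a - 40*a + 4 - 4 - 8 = -18*a^2 - 74*a - 8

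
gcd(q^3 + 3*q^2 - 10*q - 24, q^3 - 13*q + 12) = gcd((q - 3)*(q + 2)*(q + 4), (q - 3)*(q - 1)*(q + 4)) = q^2 + q - 12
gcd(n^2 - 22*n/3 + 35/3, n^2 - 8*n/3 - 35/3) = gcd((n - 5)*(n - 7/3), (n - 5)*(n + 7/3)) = n - 5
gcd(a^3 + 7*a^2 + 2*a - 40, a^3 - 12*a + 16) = a^2 + 2*a - 8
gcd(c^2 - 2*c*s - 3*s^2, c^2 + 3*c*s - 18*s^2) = -c + 3*s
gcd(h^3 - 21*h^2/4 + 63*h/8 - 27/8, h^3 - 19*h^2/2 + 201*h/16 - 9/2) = h - 3/4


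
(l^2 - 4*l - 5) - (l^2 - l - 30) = 25 - 3*l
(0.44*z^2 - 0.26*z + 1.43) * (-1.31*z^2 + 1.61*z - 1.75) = -0.5764*z^4 + 1.049*z^3 - 3.0619*z^2 + 2.7573*z - 2.5025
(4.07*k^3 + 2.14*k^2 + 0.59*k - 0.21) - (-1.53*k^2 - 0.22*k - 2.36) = 4.07*k^3 + 3.67*k^2 + 0.81*k + 2.15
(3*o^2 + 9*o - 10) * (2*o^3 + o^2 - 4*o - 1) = 6*o^5 + 21*o^4 - 23*o^3 - 49*o^2 + 31*o + 10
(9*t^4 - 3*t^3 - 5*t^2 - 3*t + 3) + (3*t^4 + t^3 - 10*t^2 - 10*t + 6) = 12*t^4 - 2*t^3 - 15*t^2 - 13*t + 9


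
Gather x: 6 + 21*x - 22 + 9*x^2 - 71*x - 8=9*x^2 - 50*x - 24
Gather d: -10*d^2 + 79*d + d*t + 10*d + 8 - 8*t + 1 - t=-10*d^2 + d*(t + 89) - 9*t + 9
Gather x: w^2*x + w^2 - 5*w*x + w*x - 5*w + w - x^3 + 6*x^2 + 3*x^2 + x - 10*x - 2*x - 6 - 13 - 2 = w^2 - 4*w - x^3 + 9*x^2 + x*(w^2 - 4*w - 11) - 21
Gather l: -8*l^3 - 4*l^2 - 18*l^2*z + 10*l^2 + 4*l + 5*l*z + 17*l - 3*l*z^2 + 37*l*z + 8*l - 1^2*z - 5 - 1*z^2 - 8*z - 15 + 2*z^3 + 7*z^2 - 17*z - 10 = -8*l^3 + l^2*(6 - 18*z) + l*(-3*z^2 + 42*z + 29) + 2*z^3 + 6*z^2 - 26*z - 30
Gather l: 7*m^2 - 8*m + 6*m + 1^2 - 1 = 7*m^2 - 2*m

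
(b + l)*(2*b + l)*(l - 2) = 2*b^2*l - 4*b^2 + 3*b*l^2 - 6*b*l + l^3 - 2*l^2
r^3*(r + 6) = r^4 + 6*r^3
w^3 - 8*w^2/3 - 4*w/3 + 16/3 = (w - 2)^2*(w + 4/3)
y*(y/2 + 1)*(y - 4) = y^3/2 - y^2 - 4*y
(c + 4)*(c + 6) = c^2 + 10*c + 24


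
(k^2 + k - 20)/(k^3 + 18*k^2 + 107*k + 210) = (k - 4)/(k^2 + 13*k + 42)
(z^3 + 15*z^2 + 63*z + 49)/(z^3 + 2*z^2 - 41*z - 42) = (z + 7)/(z - 6)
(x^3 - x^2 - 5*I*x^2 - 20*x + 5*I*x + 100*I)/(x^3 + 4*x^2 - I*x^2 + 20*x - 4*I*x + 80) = (x - 5)/(x + 4*I)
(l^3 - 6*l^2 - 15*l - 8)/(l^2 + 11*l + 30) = (l^3 - 6*l^2 - 15*l - 8)/(l^2 + 11*l + 30)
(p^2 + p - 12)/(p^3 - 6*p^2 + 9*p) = (p + 4)/(p*(p - 3))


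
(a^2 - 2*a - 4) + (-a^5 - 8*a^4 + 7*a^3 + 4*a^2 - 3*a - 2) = -a^5 - 8*a^4 + 7*a^3 + 5*a^2 - 5*a - 6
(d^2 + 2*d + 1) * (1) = d^2 + 2*d + 1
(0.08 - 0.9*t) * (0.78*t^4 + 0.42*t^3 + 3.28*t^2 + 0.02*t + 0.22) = -0.702*t^5 - 0.3156*t^4 - 2.9184*t^3 + 0.2444*t^2 - 0.1964*t + 0.0176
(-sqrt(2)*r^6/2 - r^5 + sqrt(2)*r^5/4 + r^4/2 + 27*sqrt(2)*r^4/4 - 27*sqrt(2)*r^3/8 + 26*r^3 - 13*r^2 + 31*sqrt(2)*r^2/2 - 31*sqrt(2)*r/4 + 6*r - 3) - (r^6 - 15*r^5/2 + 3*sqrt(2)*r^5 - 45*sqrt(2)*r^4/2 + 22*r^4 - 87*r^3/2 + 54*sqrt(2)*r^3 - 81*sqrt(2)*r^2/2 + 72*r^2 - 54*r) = -r^6 - sqrt(2)*r^6/2 - 11*sqrt(2)*r^5/4 + 13*r^5/2 - 43*r^4/2 + 117*sqrt(2)*r^4/4 - 459*sqrt(2)*r^3/8 + 139*r^3/2 - 85*r^2 + 56*sqrt(2)*r^2 - 31*sqrt(2)*r/4 + 60*r - 3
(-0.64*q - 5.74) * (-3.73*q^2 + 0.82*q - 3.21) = 2.3872*q^3 + 20.8854*q^2 - 2.6524*q + 18.4254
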